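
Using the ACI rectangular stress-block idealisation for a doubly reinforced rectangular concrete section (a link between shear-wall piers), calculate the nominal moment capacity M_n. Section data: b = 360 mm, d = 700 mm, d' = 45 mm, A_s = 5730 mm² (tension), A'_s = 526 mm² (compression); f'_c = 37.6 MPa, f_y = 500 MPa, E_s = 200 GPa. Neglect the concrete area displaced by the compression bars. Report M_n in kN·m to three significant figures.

M_n ≈ 1700 kN·m

Assume both tension and compression steel yield.
Net tension couple steel: A_s − A'_s = 5204 mm².
a = (A_s − A'_s) f_y / (0.85 f'_c b) = 2602000/(0.85 × 37.6 × 360) = 226.15 mm.
c = a/β₁ = 226.15/0.781 = 289.56 mm; ε'_s = 0.003(c − d')/c = 0.0025 ≥ f_y/E_s = 0.0025, so compression steel does yield.
M_n = (A_s − A'_s) f_y (d − a/2) + A'_s f_y (d − d') = [2602000 × (700 − 113.075) + 263000 × (700 − 45)] × 10⁻⁶ = 1527.18 + 172.27 = 1699.45 kN·m.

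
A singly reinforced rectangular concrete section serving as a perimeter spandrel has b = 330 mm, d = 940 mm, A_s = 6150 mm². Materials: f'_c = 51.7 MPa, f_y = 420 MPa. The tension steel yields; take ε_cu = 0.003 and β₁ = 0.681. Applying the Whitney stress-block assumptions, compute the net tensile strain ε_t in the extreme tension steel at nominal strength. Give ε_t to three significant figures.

ε_t ≈ 0.00778

a = A_s f_y/(0.85 f'_c b) = 178.12 mm.
β₁ = 0.681, so c = a/β₁ = 178.12/0.681 = 261.56 mm.
From the linear strain diagram with ε_cu = 0.003: ε_t = 0.003 (d − c)/c = 0.003 × (940 − 261.56)/261.56 = 0.00778.
Since ε_t ≥ 0.005, the section is tension-controlled.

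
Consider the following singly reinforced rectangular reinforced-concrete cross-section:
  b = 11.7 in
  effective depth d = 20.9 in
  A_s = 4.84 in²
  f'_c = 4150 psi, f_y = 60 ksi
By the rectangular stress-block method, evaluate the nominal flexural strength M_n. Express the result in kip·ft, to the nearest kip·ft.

M_n ≈ 421 kip·ft

T = A_s f_y = 4.84 × 60 = 290.4 kips.
a = T/(0.85 f'_c b) = 290.4/(0.85 × 4.15 × 11.7) = 7.036 in.
M_n = T(d − a/2) = 290.4 × (20.9 − 3.518) = 5047.7 kip·in = 5047.7/12 = 420.64 kip·ft.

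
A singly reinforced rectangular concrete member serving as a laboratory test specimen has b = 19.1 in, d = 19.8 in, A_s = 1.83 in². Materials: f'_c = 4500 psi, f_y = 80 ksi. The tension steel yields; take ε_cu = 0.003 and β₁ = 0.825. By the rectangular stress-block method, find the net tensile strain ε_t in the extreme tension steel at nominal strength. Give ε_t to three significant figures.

a = A_s f_y/(0.85 f'_c b) = 2.004 in.
β₁ = 0.825, so c = a/β₁ = 2.004/0.825 = 2.429 in.
From the linear strain diagram with ε_cu = 0.003: ε_t = 0.003 (d − c)/c = 0.003 × (19.8 − 2.429)/2.429 = 0.0215.
Since ε_t ≥ 0.005, the section is tension-controlled.

ε_t ≈ 0.0215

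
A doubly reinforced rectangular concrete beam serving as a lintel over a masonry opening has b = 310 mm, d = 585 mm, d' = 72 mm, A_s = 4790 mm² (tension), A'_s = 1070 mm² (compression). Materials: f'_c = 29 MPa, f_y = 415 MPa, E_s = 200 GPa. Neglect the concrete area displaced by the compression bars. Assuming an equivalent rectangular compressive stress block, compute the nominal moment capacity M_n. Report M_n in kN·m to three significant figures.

M_n ≈ 975 kN·m

Assume both tension and compression steel yield.
Net tension couple steel: A_s − A'_s = 3720 mm².
a = (A_s − A'_s) f_y / (0.85 f'_c b) = 1543800/(0.85 × 29 × 310) = 202.03 mm.
c = a/β₁ = 202.03/0.843 = 239.66 mm; ε'_s = 0.003(c − d')/c = 0.0021 ≥ f_y/E_s = 0.0021, so compression steel does yield.
M_n = (A_s − A'_s) f_y (d − a/2) + A'_s f_y (d − d') = [1543800 × (585 − 101.015) + 444050 × (585 − 72)] × 10⁻⁶ = 747.18 + 227.80 = 974.98 kN·m.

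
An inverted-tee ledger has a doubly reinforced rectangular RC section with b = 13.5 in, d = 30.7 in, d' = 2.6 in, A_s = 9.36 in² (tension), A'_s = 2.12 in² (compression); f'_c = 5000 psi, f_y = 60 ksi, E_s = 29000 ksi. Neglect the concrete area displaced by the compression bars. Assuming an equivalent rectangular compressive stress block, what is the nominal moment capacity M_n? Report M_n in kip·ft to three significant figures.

Assume both steels yield.
a = (A_s − A'_s) f_y/(0.85 f'_c b) = (9.36 − 2.12) × 60/(0.85 × 5 × 13.5) = 7.571 in.
c = a/β₁ = 7.571/0.8 = 9.464 in; ε'_s = 0.003(c − d')/c = 0.0022 ≥ ε_y = 0.0021, so the compression steel yields.
M_n = (A_s − A'_s) f_y (d − a/2) + A'_s f_y (d − d') = 434.4 × (30.7 − 3.7855) + 127.2 × (30.7 − 2.6) = 11691.7 + 3574.3 = 15266.0 kip·in = 15266.0/12 = 1272.17 kip·ft.

M_n ≈ 1270 kip·ft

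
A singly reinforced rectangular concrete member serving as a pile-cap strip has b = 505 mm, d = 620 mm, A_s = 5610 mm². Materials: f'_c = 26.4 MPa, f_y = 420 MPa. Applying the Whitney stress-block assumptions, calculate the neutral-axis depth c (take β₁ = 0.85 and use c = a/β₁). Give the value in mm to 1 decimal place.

T = A_s f_y = 5610 × 420 = 2356200 N = 2356.2 kN.
Setting C = 0.85 f'_c a b equal to T: a = 2356200/(0.85 × 26.4 × 505) = 207.921 mm.
With β₁ = 0.85, c = a/β₁ = 207.921/0.85 = 244.6 mm.

c ≈ 244.6 mm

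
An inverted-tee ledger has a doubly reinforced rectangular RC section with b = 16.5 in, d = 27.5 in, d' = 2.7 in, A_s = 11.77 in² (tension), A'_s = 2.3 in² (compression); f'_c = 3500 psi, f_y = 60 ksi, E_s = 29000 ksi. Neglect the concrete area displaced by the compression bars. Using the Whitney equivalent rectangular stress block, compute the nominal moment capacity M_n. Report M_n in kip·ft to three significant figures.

Assume both steels yield.
a = (A_s − A'_s) f_y/(0.85 f'_c b) = (11.77 − 2.3) × 60/(0.85 × 3.5 × 16.5) = 11.575 in.
c = a/β₁ = 11.575/0.85 = 13.618 in; ε'_s = 0.003(c − d')/c = 0.0024 ≥ ε_y = 0.0021, so the compression steel yields.
M_n = (A_s − A'_s) f_y (d − a/2) + A'_s f_y (d − d') = 568.2 × (27.5 − 5.7875) + 138 × (27.5 − 2.7) = 12337.0 + 3422.4 = 15759.4 kip·in = 15759.4/12 = 1313.28 kip·ft.

M_n ≈ 1310 kip·ft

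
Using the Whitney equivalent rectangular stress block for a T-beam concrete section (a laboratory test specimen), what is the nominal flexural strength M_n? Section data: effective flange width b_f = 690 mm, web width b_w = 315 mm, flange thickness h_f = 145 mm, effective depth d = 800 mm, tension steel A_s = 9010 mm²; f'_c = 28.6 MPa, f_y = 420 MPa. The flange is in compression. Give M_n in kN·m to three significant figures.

M_n ≈ 2540 kN·m

Tension: T = A_s f_y = 9010 × 420 = 3784200 N.
Try a within the flange: a = T/(0.85 f'_c b_f) = 3784200/(0.85 × 28.6 × 690) = 225.60 mm.
a = 225.60 > h_f = 145 mm: the block extends into the web. Split into flange-overhang and web parts.
C_f = 0.85 f'_c (b_f − b_w) h_f = 0.85 × 28.6 × (690 − 315) × 145 = 1321856 N.
Remaining web compression depth: a_w = (T − C_f)/(0.85 f'_c b_w) = (3784200 − 1321856)/(0.85 × 28.6 × 315) = 321.55 mm.
M_n = C_f(d − h_f/2) + (T − C_f)(d − a_w/2) = 1321856 × (800 − 72.5) + 2462344 × (800 − 160.775) = 961.65 + 1573.99 = 2535.64 × 10⁶ N·mm.
M_n = 2535.64 kN·m.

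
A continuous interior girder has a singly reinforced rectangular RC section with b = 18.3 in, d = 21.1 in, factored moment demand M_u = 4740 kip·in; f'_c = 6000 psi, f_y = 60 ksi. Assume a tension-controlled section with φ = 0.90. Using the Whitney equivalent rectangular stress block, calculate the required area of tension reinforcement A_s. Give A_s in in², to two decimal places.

M_n = M_u/φ = 4740/0.90 = 5266.67 kip·in.
From M_n = 0.85 f'_c a b (d − a/2):
a = d − √(d² − 2M_n/(0.85 f'_c b)) = 21.1 − √(21.1² − 2 × 5266.67/(0.85 × 6 × 18.3)) = 2.870 in.
A_s = 0.85 f'_c a b / f_y = 0.85 × 6 × 2.870 × 18.3 / 60 = 4.464 in².

A_s ≈ 4.46 in²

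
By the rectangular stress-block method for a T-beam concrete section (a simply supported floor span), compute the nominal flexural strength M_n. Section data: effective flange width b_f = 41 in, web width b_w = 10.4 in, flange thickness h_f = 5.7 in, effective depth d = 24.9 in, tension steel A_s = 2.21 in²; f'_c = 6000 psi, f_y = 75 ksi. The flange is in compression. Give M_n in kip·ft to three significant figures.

Tension: T = A_s f_y = 2.21 × 75 = 165.75 kips.
Try a within the flange: a = T/(0.85 f'_c b_f) = 165.75/(0.85 × 6 × 41) = 0.793 in.
Since a = 0.793 ≤ h_f = 5.7 in, the stress block lies entirely in the flange; analyse as a rectangular beam of width b_f.
M_n = T(d − a/2) = 165.75 × (24.9 − 0.3965) = 4061.5 kip·in.
M_n = 4061.5/12 = 338.46 kip·ft.

M_n ≈ 338 kip·ft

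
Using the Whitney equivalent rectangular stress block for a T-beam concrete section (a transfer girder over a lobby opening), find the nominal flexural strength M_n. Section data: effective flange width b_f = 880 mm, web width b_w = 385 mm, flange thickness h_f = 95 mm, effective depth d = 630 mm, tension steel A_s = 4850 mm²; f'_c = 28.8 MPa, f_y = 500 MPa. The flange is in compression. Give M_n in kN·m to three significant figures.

Tension: T = A_s f_y = 4850 × 500 = 2425000 N.
Try a within the flange: a = T/(0.85 f'_c b_f) = 2425000/(0.85 × 28.8 × 880) = 112.57 mm.
a = 112.57 > h_f = 95 mm: the block extends into the web. Split into flange-overhang and web parts.
C_f = 0.85 f'_c (b_f − b_w) h_f = 0.85 × 28.8 × (880 − 385) × 95 = 1151172 N.
Remaining web compression depth: a_w = (T − C_f)/(0.85 f'_c b_w) = (2425000 − 1151172)/(0.85 × 28.8 × 385) = 135.16 mm.
M_n = C_f(d − h_f/2) + (T − C_f)(d − a_w/2) = 1151172 × (630 − 47.5) + 1273828 × (630 − 67.58) = 670.56 + 716.43 = 1386.99 × 10⁶ N·mm.
M_n = 1386.99 kN·m.

M_n ≈ 1390 kN·m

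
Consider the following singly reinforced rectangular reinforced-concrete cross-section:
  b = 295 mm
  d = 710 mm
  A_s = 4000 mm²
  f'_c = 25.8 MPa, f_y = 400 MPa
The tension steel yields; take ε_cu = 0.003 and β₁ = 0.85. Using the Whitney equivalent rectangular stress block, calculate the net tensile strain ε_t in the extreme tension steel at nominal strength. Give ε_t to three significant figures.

a = A_s f_y/(0.85 f'_c b) = 247.32 mm.
β₁ = 0.85, so c = a/β₁ = 247.32/0.85 = 290.96 mm.
From the linear strain diagram with ε_cu = 0.003: ε_t = 0.003 (d − c)/c = 0.003 × (710 − 290.96)/290.96 = 0.00432.
ε_t is between 0.004 and 0.005 — transition zone.

ε_t ≈ 0.00432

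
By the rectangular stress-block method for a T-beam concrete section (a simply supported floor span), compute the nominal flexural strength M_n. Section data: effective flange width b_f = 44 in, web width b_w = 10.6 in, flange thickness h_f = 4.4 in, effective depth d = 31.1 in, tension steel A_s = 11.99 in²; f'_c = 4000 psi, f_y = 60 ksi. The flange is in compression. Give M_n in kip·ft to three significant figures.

Tension: T = A_s f_y = 11.99 × 60 = 719.4 kips.
Try a within the flange: a = T/(0.85 f'_c b_f) = 719.4/(0.85 × 4 × 44) = 4.809 in.
a = 4.809 > h_f = 4.4 in: the block extends into the web. Split into flange-overhang and web parts.
C_f = 0.85 f'_c (b_f − b_w) h_f = 0.85 × 4 × (44 − 10.6) × 4.4 = 499.7 kips.
Remaining web compression depth: a_w = (T − C_f)/(0.85 f'_c b_w) = (719.4 − 499.7)/(0.85 × 4 × 10.6) = 6.096 in.
M_n = C_f(d − h_f/2) + (T − C_f)(d − a_w/2) = 499.7 × (31.1 − 2.2) + 219.7 × (31.1 − 3.048) = 14441.3 + 6163.0 = 20604.3 kip·in.
M_n = 20604.3/12 = 1717.03 kip·ft.

M_n ≈ 1720 kip·ft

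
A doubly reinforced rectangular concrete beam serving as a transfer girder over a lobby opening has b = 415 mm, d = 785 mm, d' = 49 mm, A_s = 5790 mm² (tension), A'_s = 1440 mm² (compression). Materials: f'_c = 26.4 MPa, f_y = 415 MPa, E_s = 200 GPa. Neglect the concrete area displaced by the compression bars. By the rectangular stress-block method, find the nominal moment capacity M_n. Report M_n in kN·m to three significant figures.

Assume both tension and compression steel yield.
Net tension couple steel: A_s − A'_s = 4350 mm².
a = (A_s − A'_s) f_y / (0.85 f'_c b) = 1805250/(0.85 × 26.4 × 415) = 193.85 mm.
c = a/β₁ = 193.85/0.85 = 228.06 mm; ε'_s = 0.003(c − d')/c = 0.0024 ≥ f_y/E_s = 0.0021, so compression steel does yield.
M_n = (A_s − A'_s) f_y (d − a/2) + A'_s f_y (d − d') = [1805250 × (785 − 96.925) + 597600 × (785 − 49)] × 10⁻⁶ = 1242.15 + 439.83 = 1681.98 kN·m.

M_n ≈ 1680 kN·m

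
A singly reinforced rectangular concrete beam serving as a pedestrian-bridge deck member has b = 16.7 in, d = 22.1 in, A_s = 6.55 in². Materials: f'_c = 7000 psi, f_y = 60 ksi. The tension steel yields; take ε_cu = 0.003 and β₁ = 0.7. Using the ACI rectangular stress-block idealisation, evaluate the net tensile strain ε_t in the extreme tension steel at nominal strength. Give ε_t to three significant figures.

ε_t ≈ 0.00873

a = A_s f_y/(0.85 f'_c b) = 3.955 in.
β₁ = 0.7, so c = a/β₁ = 3.955/0.7 = 5.650 in.
From the linear strain diagram with ε_cu = 0.003: ε_t = 0.003 (d − c)/c = 0.003 × (22.1 − 5.650)/5.650 = 0.00873.
Since ε_t ≥ 0.005, the section is tension-controlled.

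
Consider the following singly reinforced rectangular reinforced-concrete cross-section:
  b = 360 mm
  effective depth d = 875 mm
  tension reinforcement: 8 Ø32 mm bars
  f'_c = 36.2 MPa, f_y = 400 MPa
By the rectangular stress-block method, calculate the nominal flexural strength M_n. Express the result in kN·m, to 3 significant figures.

M_n ≈ 1950 kN·m

A_s = 8 × 804 = 6432 mm².
T = A_s f_y = 6432 × 400 = 2572800 N = 2572.8 kN.
From C = T: a = T/(0.85 f'_c b) = 2572800/(0.85 × 36.2 × 360) = 232.26 mm.
M_n = T(d − a/2) = 2572.8 kN × (875 − 116.13) mm = 1952.42 kN·m.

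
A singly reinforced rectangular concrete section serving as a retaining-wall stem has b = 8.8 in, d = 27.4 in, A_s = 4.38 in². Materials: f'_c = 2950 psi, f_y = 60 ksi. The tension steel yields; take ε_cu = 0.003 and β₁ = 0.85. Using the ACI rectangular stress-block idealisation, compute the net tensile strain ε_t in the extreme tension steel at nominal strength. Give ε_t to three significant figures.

a = A_s f_y/(0.85 f'_c b) = 11.910 in.
β₁ = 0.85, so c = a/β₁ = 11.910/0.85 = 14.012 in.
From the linear strain diagram with ε_cu = 0.003: ε_t = 0.003 (d − c)/c = 0.003 × (27.4 − 14.012)/14.012 = 0.00287.
ε_t < 0.004 — the section is over-reinforced for flexure under ACI limits.

ε_t ≈ 0.00287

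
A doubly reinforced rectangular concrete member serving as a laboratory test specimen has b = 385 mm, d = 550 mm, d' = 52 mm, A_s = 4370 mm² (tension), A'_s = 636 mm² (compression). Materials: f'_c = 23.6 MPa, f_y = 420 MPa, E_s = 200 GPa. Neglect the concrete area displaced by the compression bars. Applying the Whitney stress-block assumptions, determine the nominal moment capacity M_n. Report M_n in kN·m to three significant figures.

M_n ≈ 836 kN·m

Assume both tension and compression steel yield.
Net tension couple steel: A_s − A'_s = 3734 mm².
a = (A_s − A'_s) f_y / (0.85 f'_c b) = 1568280/(0.85 × 23.6 × 385) = 203.06 mm.
c = a/β₁ = 203.06/0.85 = 238.89 mm; ε'_s = 0.003(c − d')/c = 0.0023 ≥ f_y/E_s = 0.0021, so compression steel does yield.
M_n = (A_s − A'_s) f_y (d − a/2) + A'_s f_y (d − d') = [1568280 × (550 − 101.53) + 267120 × (550 − 52)] × 10⁻⁶ = 703.33 + 133.03 = 836.36 kN·m.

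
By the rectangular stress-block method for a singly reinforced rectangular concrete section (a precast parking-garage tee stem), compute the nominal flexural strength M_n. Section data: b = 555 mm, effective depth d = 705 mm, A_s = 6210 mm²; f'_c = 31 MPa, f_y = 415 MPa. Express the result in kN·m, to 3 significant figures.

M_n ≈ 1590 kN·m

T = A_s f_y = 6210 × 415 = 2577150 N = 2577.15 kN.
From C = T: a = T/(0.85 f'_c b) = 2577150/(0.85 × 31 × 555) = 176.22 mm.
M_n = T(d − a/2) = 2577.15 kN × (705 − 88.11) mm = 1589.82 kN·m.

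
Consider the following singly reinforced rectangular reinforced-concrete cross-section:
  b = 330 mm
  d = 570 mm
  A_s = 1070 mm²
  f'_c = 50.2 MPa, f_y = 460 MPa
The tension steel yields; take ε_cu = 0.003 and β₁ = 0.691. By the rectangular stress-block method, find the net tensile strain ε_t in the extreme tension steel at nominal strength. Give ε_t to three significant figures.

ε_t ≈ 0.0308

a = A_s f_y/(0.85 f'_c b) = 34.95 mm.
β₁ = 0.691, so c = a/β₁ = 34.95/0.691 = 50.58 mm.
From the linear strain diagram with ε_cu = 0.003: ε_t = 0.003 (d − c)/c = 0.003 × (570 − 50.58)/50.58 = 0.0308.
Since ε_t ≥ 0.005, the section is tension-controlled.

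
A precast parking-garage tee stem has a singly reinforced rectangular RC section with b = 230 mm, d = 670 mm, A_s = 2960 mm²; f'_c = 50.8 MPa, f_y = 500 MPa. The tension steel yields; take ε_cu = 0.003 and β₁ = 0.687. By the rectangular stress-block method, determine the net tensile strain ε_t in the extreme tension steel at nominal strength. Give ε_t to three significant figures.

ε_t ≈ 0.00627

a = A_s f_y/(0.85 f'_c b) = 149.02 mm.
β₁ = 0.687, so c = a/β₁ = 149.02/0.687 = 216.91 mm.
From the linear strain diagram with ε_cu = 0.003: ε_t = 0.003 (d − c)/c = 0.003 × (670 − 216.91)/216.91 = 0.00627.
Since ε_t ≥ 0.005, the section is tension-controlled.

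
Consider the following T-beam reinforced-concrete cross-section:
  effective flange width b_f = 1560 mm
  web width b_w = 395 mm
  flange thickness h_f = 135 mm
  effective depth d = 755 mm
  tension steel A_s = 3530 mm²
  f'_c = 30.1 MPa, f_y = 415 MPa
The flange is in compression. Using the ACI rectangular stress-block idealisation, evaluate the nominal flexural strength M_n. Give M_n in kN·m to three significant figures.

Tension: T = A_s f_y = 3530 × 415 = 1464950 N.
Try a within the flange: a = T/(0.85 f'_c b_f) = 1464950/(0.85 × 30.1 × 1560) = 36.70 mm.
Since a = 36.70 ≤ h_f = 135 mm, the stress block lies entirely in the flange; analyse as a rectangular beam of width b_f.
M_n = T(d − a/2) = 1464950 × (755 − 18.35) = 1079.16 × 10⁶ N·mm.
M_n = 1079.16 kN·m.

M_n ≈ 1080 kN·m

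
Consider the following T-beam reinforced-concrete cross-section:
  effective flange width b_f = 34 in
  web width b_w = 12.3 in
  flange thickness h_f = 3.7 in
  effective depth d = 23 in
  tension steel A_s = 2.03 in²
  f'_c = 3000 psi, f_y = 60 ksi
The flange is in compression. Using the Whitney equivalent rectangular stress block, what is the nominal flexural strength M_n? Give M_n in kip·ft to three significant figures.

M_n ≈ 226 kip·ft

Tension: T = A_s f_y = 2.03 × 60 = 121.8 kips.
Try a within the flange: a = T/(0.85 f'_c b_f) = 121.8/(0.85 × 3 × 34) = 1.405 in.
Since a = 1.405 ≤ h_f = 3.7 in, the stress block lies entirely in the flange; analyse as a rectangular beam of width b_f.
M_n = T(d − a/2) = 121.8 × (23 − 0.7025) = 2715.8 kip·in.
M_n = 2715.8/12 = 226.32 kip·ft.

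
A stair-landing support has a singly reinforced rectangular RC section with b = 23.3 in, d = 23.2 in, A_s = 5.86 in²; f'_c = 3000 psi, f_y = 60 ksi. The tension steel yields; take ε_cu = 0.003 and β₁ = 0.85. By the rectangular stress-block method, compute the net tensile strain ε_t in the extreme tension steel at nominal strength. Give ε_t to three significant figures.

ε_t ≈ 0.00700

a = A_s f_y/(0.85 f'_c b) = 5.918 in.
β₁ = 0.85, so c = a/β₁ = 5.918/0.85 = 6.962 in.
From the linear strain diagram with ε_cu = 0.003: ε_t = 0.003 (d − c)/c = 0.003 × (23.2 − 6.962)/6.962 = 0.00700.
Since ε_t ≥ 0.005, the section is tension-controlled.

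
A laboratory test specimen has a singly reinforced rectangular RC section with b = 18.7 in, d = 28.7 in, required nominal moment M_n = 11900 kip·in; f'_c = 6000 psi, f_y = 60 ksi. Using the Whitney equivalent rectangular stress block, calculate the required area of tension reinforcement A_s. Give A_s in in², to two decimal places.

From M_n = 0.85 f'_c a b (d − a/2):
a = d − √(d² − 2M_n/(0.85 f'_c b)) = 28.7 − √(28.7² − 2 × 11900/(0.85 × 6 × 18.7)) = 4.739 in.
A_s = 0.85 f'_c a b / f_y = 0.85 × 6 × 4.739 × 18.7 / 60 = 7.533 in².

A_s ≈ 7.53 in²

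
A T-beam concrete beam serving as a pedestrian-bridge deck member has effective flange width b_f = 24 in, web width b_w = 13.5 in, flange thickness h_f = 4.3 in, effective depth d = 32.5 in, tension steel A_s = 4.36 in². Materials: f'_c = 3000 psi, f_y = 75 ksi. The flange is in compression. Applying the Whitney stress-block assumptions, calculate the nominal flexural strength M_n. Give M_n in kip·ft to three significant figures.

M_n ≈ 811 kip·ft

Tension: T = A_s f_y = 4.36 × 75 = 327 kips.
Try a within the flange: a = T/(0.85 f'_c b_f) = 327/(0.85 × 3 × 24) = 5.343 in.
a = 5.343 > h_f = 4.3 in: the block extends into the web. Split into flange-overhang and web parts.
C_f = 0.85 f'_c (b_f − b_w) h_f = 0.85 × 3 × (24 − 13.5) × 4.3 = 115.1 kips.
Remaining web compression depth: a_w = (T − C_f)/(0.85 f'_c b_w) = (327 − 115.1)/(0.85 × 3 × 13.5) = 6.155 in.
M_n = C_f(d − h_f/2) + (T − C_f)(d − a_w/2) = 115.1 × (32.5 − 2.15) + 211.9 × (32.5 − 3.0775) = 3493.3 + 6234.6 = 9727.9 kip·in.
M_n = 9727.9/12 = 810.66 kip·ft.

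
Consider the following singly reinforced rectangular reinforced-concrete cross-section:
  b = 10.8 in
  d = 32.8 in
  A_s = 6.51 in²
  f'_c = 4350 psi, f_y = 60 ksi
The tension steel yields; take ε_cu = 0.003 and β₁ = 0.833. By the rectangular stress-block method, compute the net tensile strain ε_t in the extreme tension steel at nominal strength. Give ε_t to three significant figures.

ε_t ≈ 0.00538

a = A_s f_y/(0.85 f'_c b) = 9.781 in.
β₁ = 0.833, so c = a/β₁ = 9.781/0.833 = 11.742 in.
From the linear strain diagram with ε_cu = 0.003: ε_t = 0.003 (d − c)/c = 0.003 × (32.8 − 11.742)/11.742 = 0.00538.
Since ε_t ≥ 0.005, the section is tension-controlled.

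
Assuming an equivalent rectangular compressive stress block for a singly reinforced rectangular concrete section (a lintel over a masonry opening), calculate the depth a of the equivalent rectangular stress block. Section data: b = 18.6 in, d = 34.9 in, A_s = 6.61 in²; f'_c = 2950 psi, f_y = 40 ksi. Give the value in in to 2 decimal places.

T = A_s f_y = 6.61 × 40 = 264.4 kips.
a = T/(0.85 f'_c b) = 264.4/(0.85 × 2.95 × 18.6) = 5.67 in.

a ≈ 5.67 in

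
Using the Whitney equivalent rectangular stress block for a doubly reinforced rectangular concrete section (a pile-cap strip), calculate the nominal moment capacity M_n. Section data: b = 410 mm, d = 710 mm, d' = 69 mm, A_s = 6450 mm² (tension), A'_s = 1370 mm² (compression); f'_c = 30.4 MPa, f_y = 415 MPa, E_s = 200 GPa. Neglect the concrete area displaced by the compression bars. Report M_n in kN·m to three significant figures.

M_n ≈ 1650 kN·m

Assume both tension and compression steel yield.
Net tension couple steel: A_s − A'_s = 5080 mm².
a = (A_s − A'_s) f_y / (0.85 f'_c b) = 2108200/(0.85 × 30.4 × 410) = 198.99 mm.
c = a/β₁ = 198.99/0.833 = 238.88 mm; ε'_s = 0.003(c − d')/c = 0.0021 ≥ f_y/E_s = 0.0021, so compression steel does yield.
M_n = (A_s − A'_s) f_y (d − a/2) + A'_s f_y (d − d') = [2108200 × (710 − 99.495) + 568550 × (710 − 69)] × 10⁻⁶ = 1287.07 + 364.44 = 1651.51 kN·m.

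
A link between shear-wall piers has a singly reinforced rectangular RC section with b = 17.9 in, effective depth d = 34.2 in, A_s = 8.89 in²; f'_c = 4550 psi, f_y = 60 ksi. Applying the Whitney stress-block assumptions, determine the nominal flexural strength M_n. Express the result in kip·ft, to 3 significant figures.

M_n ≈ 1350 kip·ft

T = A_s f_y = 8.89 × 60 = 533.4 kips.
a = T/(0.85 f'_c b) = 533.4/(0.85 × 4.55 × 17.9) = 7.705 in.
M_n = T(d − a/2) = 533.4 × (34.2 − 3.8525) = 16187.4 kip·in = 16187.4/12 = 1348.95 kip·ft.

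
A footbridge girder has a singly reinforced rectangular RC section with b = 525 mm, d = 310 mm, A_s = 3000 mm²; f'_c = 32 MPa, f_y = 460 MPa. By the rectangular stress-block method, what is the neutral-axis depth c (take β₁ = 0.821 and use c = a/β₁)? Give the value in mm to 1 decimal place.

T = A_s f_y = 3000 × 460 = 1380000 N = 1380 kN.
Setting C = 0.85 f'_c a b equal to T: a = 1380000/(0.85 × 32 × 525) = 96.639 mm.
With β₁ = 0.821, c = a/β₁ = 96.639/0.821 = 117.7 mm.

c ≈ 117.7 mm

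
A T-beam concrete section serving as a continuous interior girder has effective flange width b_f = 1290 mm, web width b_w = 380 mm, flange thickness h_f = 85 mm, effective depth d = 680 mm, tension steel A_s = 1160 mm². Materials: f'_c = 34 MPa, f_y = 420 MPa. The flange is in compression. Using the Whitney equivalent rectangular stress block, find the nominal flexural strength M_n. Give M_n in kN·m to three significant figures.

M_n ≈ 328 kN·m

Tension: T = A_s f_y = 1160 × 420 = 487200 N.
Try a within the flange: a = T/(0.85 f'_c b_f) = 487200/(0.85 × 34 × 1290) = 13.07 mm.
Since a = 13.07 ≤ h_f = 85 mm, the stress block lies entirely in the flange; analyse as a rectangular beam of width b_f.
M_n = T(d − a/2) = 487200 × (680 − 6.535) = 328.11 × 10⁶ N·mm.
M_n = 328.11 kN·m.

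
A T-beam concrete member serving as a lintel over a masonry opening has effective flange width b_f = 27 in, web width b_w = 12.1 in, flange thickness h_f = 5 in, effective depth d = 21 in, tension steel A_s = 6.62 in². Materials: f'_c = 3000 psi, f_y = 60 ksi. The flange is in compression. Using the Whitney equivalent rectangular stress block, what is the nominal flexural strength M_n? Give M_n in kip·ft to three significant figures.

Tension: T = A_s f_y = 6.62 × 60 = 397.2 kips.
Try a within the flange: a = T/(0.85 f'_c b_f) = 397.2/(0.85 × 3 × 27) = 5.769 in.
a = 5.769 > h_f = 5 in: the block extends into the web. Split into flange-overhang and web parts.
C_f = 0.85 f'_c (b_f − b_w) h_f = 0.85 × 3 × (27 − 12.1) × 5 = 190.0 kips.
Remaining web compression depth: a_w = (T − C_f)/(0.85 f'_c b_w) = (397.2 − 190.0)/(0.85 × 3 × 12.1) = 6.715 in.
M_n = C_f(d − h_f/2) + (T − C_f)(d − a_w/2) = 190.0 × (21 − 2.5) + 207.2 × (21 − 3.3575) = 3515.0 + 3655.5 = 7170.5 kip·in.
M_n = 7170.5/12 = 597.54 kip·ft.

M_n ≈ 598 kip·ft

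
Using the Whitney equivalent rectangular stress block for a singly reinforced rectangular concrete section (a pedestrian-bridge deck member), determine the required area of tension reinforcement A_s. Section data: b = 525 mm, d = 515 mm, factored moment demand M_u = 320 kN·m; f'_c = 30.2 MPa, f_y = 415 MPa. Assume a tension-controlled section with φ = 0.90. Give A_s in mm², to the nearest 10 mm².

A_s ≈ 1760 mm²

M_n = M_u/φ = 320/0.90 = 355.556 kN·m.
With M_n = 0.85 f'_c a b (d − a/2), solve the quadratic for a:
a = d − √(d² − 2M_n/(0.85 f'_c b)) = 515 − √(515² − 2 × 355.556×10⁶/(0.85 × 30.2 × 525)) = 54.07 mm.
A_s = 0.85 f'_c a b / f_y = 0.85 × 30.2 × 54.07 × 525 / 415 = 1755.9 mm².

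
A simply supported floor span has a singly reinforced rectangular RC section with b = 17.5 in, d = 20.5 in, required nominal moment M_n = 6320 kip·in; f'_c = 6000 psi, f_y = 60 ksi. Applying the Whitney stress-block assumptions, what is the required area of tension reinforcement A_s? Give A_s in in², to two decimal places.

From M_n = 0.85 f'_c a b (d − a/2):
a = d − √(d² − 2M_n/(0.85 f'_c b)) = 20.5 − √(20.5² − 2 × 6320/(0.85 × 6 × 17.5)) = 3.808 in.
A_s = 0.85 f'_c a b / f_y = 0.85 × 6 × 3.808 × 17.5 / 60 = 5.664 in².

A_s ≈ 5.66 in²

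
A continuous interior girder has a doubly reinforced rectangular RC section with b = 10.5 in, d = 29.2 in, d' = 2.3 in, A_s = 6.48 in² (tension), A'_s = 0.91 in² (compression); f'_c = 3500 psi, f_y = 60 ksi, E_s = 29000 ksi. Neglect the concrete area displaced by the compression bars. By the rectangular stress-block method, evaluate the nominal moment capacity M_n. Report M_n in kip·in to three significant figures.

M_n ≈ 9440 kip·in

Assume both steels yield.
a = (A_s − A'_s) f_y/(0.85 f'_c b) = (6.48 − 0.91) × 60/(0.85 × 3.5 × 10.5) = 10.699 in.
c = a/β₁ = 10.699/0.85 = 12.587 in; ε'_s = 0.003(c − d')/c = 0.0025 ≥ ε_y = 0.0021, so the compression steel yields.
M_n = (A_s − A'_s) f_y (d − a/2) + A'_s f_y (d − d') = 334.2 × (29.2 − 5.3495) + 54.6 × (29.2 − 2.3) = 7970.8 + 1468.7 = 9439.5 kip·in.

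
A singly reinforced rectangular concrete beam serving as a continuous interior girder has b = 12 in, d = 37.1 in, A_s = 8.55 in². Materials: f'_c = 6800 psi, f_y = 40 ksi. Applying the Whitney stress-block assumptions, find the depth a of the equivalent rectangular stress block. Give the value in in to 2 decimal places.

a ≈ 4.93 in

T = A_s f_y = 8.55 × 40 = 342 kips.
a = T/(0.85 f'_c b) = 342/(0.85 × 6.8 × 12) = 4.93 in.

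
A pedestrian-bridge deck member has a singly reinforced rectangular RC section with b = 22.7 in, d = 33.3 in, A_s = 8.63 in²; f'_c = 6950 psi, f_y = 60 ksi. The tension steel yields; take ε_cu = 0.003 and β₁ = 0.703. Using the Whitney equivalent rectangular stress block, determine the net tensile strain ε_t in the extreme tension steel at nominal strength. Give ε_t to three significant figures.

ε_t ≈ 0.0152

a = A_s f_y/(0.85 f'_c b) = 3.861 in.
β₁ = 0.703, so c = a/β₁ = 3.861/0.703 = 5.492 in.
From the linear strain diagram with ε_cu = 0.003: ε_t = 0.003 (d − c)/c = 0.003 × (33.3 − 5.492)/5.492 = 0.0152.
Since ε_t ≥ 0.005, the section is tension-controlled.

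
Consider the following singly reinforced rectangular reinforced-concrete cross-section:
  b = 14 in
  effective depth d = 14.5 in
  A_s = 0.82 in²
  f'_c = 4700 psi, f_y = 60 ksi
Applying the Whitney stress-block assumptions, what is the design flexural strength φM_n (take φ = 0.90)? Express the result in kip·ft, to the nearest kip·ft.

φM_n ≈ 52 kip·ft

T = A_s f_y = 0.82 × 60 = 49.2 kips.
a = T/(0.85 f'_c b) = 49.2/(0.85 × 4.7 × 14) = 0.880 in.
M_n = T(d − a/2) = 49.2 × (14.5 − 0.44) = 691.8 kip·in = 691.8/12 = 57.65 kip·ft.
φM_n = 0.90 × 57.65 = 51.89 kip·ft.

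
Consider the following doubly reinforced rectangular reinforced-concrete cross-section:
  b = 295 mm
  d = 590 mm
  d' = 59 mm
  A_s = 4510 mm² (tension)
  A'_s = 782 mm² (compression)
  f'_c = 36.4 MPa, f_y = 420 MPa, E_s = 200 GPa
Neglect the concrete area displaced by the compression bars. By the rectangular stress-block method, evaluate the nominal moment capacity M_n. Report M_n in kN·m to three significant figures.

M_n ≈ 964 kN·m

Assume both tension and compression steel yield.
Net tension couple steel: A_s − A'_s = 3728 mm².
a = (A_s − A'_s) f_y / (0.85 f'_c b) = 1565760/(0.85 × 36.4 × 295) = 171.55 mm.
c = a/β₁ = 171.55/0.79 = 217.15 mm; ε'_s = 0.003(c − d')/c = 0.0022 ≥ f_y/E_s = 0.0021, so compression steel does yield.
M_n = (A_s − A'_s) f_y (d − a/2) + A'_s f_y (d − d') = [1565760 × (590 − 85.775) + 328440 × (590 − 59)] × 10⁻⁶ = 789.50 + 174.40 = 963.90 kN·m.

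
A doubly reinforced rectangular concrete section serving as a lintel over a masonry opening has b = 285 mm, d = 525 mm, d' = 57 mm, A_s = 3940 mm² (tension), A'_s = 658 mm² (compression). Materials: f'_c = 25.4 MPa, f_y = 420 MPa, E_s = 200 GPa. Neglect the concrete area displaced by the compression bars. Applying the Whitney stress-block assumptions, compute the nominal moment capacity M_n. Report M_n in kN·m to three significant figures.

Assume both tension and compression steel yield.
Net tension couple steel: A_s − A'_s = 3282 mm².
a = (A_s − A'_s) f_y / (0.85 f'_c b) = 1378440/(0.85 × 25.4 × 285) = 224.02 mm.
c = a/β₁ = 224.02/0.85 = 263.55 mm; ε'_s = 0.003(c − d')/c = 0.0024 ≥ f_y/E_s = 0.0021, so compression steel does yield.
M_n = (A_s − A'_s) f_y (d − a/2) + A'_s f_y (d − d') = [1378440 × (525 − 112.01) + 276360 × (525 − 57)] × 10⁻⁶ = 569.28 + 129.34 = 698.62 kN·m.

M_n ≈ 699 kN·m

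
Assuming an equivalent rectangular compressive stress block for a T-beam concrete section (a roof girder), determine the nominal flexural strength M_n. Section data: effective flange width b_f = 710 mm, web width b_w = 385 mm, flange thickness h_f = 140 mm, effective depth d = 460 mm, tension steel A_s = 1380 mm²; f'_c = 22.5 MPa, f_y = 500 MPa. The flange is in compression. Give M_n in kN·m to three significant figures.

M_n ≈ 300 kN·m

Tension: T = A_s f_y = 1380 × 500 = 690000 N.
Try a within the flange: a = T/(0.85 f'_c b_f) = 690000/(0.85 × 22.5 × 710) = 50.81 mm.
Since a = 50.81 ≤ h_f = 140 mm, the stress block lies entirely in the flange; analyse as a rectangular beam of width b_f.
M_n = T(d − a/2) = 690000 × (460 − 25.405) = 299.87 × 10⁶ N·mm.
M_n = 299.87 kN·m.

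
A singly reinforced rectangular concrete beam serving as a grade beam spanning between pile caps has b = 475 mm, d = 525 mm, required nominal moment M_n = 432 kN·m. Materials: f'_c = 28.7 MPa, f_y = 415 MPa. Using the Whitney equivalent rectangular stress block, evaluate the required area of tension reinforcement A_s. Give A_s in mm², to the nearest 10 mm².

With M_n = 0.85 f'_c a b (d − a/2), solve the quadratic for a:
a = d − √(d² − 2M_n/(0.85 f'_c b)) = 525 − √(525² − 2 × 432×10⁶/(0.85 × 28.7 × 475)) = 76.60 mm.
A_s = 0.85 f'_c a b / f_y = 0.85 × 28.7 × 76.60 × 475 / 415 = 2138.8 mm².

A_s ≈ 2140 mm²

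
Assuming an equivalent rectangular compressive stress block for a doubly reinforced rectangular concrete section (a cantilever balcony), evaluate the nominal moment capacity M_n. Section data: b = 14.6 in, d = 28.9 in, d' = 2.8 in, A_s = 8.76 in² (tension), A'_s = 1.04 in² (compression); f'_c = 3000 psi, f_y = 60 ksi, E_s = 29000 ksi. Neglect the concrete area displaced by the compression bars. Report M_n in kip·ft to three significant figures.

Assume both steels yield.
a = (A_s − A'_s) f_y/(0.85 f'_c b) = (8.76 − 1.04) × 60/(0.85 × 3 × 14.6) = 12.442 in.
c = a/β₁ = 12.442/0.85 = 14.638 in; ε'_s = 0.003(c − d')/c = 0.0024 ≥ ε_y = 0.0021, so the compression steel yields.
M_n = (A_s − A'_s) f_y (d − a/2) + A'_s f_y (d − d') = 463.2 × (28.9 − 6.221) + 62.4 × (28.9 − 2.8) = 10504.9 + 1628.6 = 12133.5 kip·in = 12133.5/12 = 1011.13 kip·ft.

M_n ≈ 1010 kip·ft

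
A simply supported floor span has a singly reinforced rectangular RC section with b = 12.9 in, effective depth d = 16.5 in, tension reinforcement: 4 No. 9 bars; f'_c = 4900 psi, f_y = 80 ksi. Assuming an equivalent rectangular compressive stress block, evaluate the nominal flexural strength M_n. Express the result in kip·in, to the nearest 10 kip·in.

A_s = 4 × 1 = 4 in².
T = A_s f_y = 4 × 80 = 320 kips.
a = T/(0.85 f'_c b) = 320/(0.85 × 4.9 × 12.9) = 5.956 in.
M_n = T(d − a/2) = 320 × (16.5 − 2.978) = 4327.0 kip·in.

M_n ≈ 4330 kip·in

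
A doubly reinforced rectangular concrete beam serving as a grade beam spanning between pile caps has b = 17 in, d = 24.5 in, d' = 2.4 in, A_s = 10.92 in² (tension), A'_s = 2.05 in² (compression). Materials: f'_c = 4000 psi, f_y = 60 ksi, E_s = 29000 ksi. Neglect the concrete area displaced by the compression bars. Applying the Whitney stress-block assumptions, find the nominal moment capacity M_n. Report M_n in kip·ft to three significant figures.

Assume both steels yield.
a = (A_s − A'_s) f_y/(0.85 f'_c b) = (10.92 − 2.05) × 60/(0.85 × 4 × 17) = 9.208 in.
c = a/β₁ = 9.208/0.85 = 10.833 in; ε'_s = 0.003(c − d')/c = 0.0023 ≥ ε_y = 0.0021, so the compression steel yields.
M_n = (A_s − A'_s) f_y (d − a/2) + A'_s f_y (d − d') = 532.2 × (24.5 − 4.604) + 123 × (24.5 − 2.4) = 10588.7 + 2718.3 = 13307.0 kip·in = 13307.0/12 = 1108.92 kip·ft.

M_n ≈ 1110 kip·ft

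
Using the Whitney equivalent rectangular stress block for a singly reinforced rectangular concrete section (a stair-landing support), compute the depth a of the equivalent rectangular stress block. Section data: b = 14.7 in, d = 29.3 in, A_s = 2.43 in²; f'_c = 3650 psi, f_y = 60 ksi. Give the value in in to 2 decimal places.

a ≈ 3.20 in

T = A_s f_y = 2.43 × 60 = 145.8 kips.
a = T/(0.85 f'_c b) = 145.8/(0.85 × 3.65 × 14.7) = 3.20 in.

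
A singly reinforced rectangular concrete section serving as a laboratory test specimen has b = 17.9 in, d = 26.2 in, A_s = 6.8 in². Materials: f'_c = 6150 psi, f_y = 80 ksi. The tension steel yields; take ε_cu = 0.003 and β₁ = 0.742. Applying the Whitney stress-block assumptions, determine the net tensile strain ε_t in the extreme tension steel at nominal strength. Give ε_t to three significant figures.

a = A_s f_y/(0.85 f'_c b) = 5.814 in.
β₁ = 0.742, so c = a/β₁ = 5.814/0.742 = 7.836 in.
From the linear strain diagram with ε_cu = 0.003: ε_t = 0.003 (d − c)/c = 0.003 × (26.2 − 7.836)/7.836 = 0.00703.
Since ε_t ≥ 0.005, the section is tension-controlled.

ε_t ≈ 0.00703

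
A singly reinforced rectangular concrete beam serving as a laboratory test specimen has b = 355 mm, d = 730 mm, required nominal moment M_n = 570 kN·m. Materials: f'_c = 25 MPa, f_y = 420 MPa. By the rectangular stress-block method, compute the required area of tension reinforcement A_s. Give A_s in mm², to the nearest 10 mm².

With M_n = 0.85 f'_c a b (d − a/2), solve the quadratic for a:
a = d − √(d² − 2M_n/(0.85 f'_c b)) = 730 − √(730² − 2 × 570×10⁶/(0.85 × 25 × 355)) = 112.12 mm.
A_s = 0.85 f'_c a b / f_y = 0.85 × 25 × 112.12 × 355 / 420 = 2013.8 mm².

A_s ≈ 2010 mm²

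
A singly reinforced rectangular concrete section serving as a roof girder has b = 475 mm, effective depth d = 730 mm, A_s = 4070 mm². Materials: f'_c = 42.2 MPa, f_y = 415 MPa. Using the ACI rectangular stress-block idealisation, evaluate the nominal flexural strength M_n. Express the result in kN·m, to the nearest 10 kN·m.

M_n ≈ 1150 kN·m

T = A_s f_y = 4070 × 415 = 1689050 N = 1689.05 kN.
From C = T: a = T/(0.85 f'_c b) = 1689050/(0.85 × 42.2 × 475) = 99.13 mm.
M_n = T(d − a/2) = 1689.05 kN × (730 − 49.565) mm = 1149.29 kN·m.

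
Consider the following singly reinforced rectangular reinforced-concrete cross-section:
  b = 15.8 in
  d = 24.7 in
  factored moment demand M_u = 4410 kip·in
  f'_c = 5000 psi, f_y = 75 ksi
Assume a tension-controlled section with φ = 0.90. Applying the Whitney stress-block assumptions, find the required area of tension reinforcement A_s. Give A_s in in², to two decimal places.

M_n = M_u/φ = 4410/0.90 = 4900 kip·in.
From M_n = 0.85 f'_c a b (d − a/2):
a = d − √(d² − 2M_n/(0.85 f'_c b)) = 24.7 − √(24.7² − 2 × 4900/(0.85 × 5 × 15.8)) = 3.156 in.
A_s = 0.85 f'_c a b / f_y = 0.85 × 5 × 3.156 × 15.8 / 75 = 2.826 in².

A_s ≈ 2.83 in²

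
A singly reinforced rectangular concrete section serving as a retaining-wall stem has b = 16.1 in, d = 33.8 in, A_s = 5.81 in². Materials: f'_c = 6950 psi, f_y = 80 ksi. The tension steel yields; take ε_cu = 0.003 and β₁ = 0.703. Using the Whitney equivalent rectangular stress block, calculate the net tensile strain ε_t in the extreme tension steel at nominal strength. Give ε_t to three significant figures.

ε_t ≈ 0.0116

a = A_s f_y/(0.85 f'_c b) = 4.887 in.
β₁ = 0.703, so c = a/β₁ = 4.887/0.703 = 6.952 in.
From the linear strain diagram with ε_cu = 0.003: ε_t = 0.003 (d − c)/c = 0.003 × (33.8 − 6.952)/6.952 = 0.0116.
Since ε_t ≥ 0.005, the section is tension-controlled.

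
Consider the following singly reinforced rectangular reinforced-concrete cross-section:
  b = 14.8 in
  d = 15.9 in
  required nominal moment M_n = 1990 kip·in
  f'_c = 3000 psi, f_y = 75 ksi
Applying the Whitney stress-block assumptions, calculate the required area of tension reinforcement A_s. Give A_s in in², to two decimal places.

From M_n = 0.85 f'_c a b (d − a/2):
a = d − √(d² − 2M_n/(0.85 f'_c b)) = 15.9 − √(15.9² − 2 × 1990/(0.85 × 3 × 14.8)) = 3.761 in.
A_s = 0.85 f'_c a b / f_y = 0.85 × 3 × 3.761 × 14.8 / 75 = 1.893 in².

A_s ≈ 1.89 in²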